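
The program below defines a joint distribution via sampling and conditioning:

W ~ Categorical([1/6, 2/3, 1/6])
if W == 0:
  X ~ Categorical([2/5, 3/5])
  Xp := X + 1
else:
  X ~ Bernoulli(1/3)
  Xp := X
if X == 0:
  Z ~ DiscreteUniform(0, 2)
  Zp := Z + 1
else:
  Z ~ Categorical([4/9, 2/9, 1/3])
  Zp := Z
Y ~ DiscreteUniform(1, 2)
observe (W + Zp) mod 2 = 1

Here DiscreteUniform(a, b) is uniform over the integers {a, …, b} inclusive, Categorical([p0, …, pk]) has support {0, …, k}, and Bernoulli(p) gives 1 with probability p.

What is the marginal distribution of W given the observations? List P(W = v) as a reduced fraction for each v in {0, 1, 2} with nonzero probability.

Enumerate traces; 18 have nonzero weight after conditioning:
  (W=0, X=0, Z=0, Y=1) weight 1/90
  (W=0, X=0, Z=0, Y=2) weight 1/90
  (W=0, X=0, Z=2, Y=1) weight 1/90
  (W=0, X=0, Z=2, Y=2) weight 1/90
  (W=0, X=1, Z=1, Y=1) weight 1/90
  (W=0, X=1, Z=1, Y=2) weight 1/90
  (W=1, X=0, Z=1, Y=1) weight 2/27
  (W=1, X=0, Z=1, Y=2) weight 2/27
  (W=2, X=0, Z=0, Y=1) weight 1/54
  … 9 more
Group by W:
  weight(W=0) = 1/15
  weight(W=1) = 26/81
  weight(W=2) = 7/81
Total weight = 1/15 + 26/81 + 7/81 = 64/135
P(W=0 | obs) = 1/15 / 64/135 = 9/64
P(W=1 | obs) = 26/81 / 64/135 = 65/96
P(W=2 | obs) = 7/81 / 64/135 = 35/192

P(W=0) = 9/64, P(W=1) = 65/96, P(W=2) = 35/192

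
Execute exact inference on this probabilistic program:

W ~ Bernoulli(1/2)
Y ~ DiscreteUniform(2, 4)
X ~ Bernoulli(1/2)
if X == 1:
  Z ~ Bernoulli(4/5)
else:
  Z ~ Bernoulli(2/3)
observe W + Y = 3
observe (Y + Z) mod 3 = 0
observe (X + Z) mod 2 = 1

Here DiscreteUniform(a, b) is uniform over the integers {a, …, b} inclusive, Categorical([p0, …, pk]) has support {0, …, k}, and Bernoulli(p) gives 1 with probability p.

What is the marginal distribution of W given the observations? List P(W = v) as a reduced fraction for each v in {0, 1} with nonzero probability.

P(W=0) = 3/13, P(W=1) = 10/13

Enumerate traces; 2 have nonzero weight after conditioning:
  (W=0, Y=3, X=1, Z=0) weight 1/60
  (W=1, Y=2, X=0, Z=1) weight 1/18
Group by W:
  weight(W=0) = 1/60
  weight(W=1) = 1/18
Total weight = 1/60 + 1/18 = 13/180
P(W=0 | obs) = 1/60 / 13/180 = 3/13
P(W=1 | obs) = 1/18 / 13/180 = 10/13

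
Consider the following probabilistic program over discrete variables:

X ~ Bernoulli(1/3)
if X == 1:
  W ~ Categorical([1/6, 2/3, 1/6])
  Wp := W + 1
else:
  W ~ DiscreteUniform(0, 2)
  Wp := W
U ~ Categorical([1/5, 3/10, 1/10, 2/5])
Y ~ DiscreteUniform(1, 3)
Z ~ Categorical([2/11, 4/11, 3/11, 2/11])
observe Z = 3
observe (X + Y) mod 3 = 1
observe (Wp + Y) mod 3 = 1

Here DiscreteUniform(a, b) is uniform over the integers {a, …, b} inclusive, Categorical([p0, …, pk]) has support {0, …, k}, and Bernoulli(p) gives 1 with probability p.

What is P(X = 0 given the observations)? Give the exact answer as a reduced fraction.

P(X = 0 | obs) = 4/5

Enumerate traces; 8 have nonzero weight after conditioning:
  (X=0, W=0, U=0, Y=1, Z=3) weight 4/1485
  (X=0, W=0, U=1, Y=1, Z=3) weight 2/495
  (X=0, W=0, U=2, Y=1, Z=3) weight 2/1485
  (X=0, W=0, U=3, Y=1, Z=3) weight 8/1485
  (X=1, W=0, U=0, Y=3, Z=3) weight 1/1485
  (X=1, W=0, U=1, Y=3, Z=3) weight 1/990
  (X=1, W=0, U=2, Y=3, Z=3) weight 1/2970
  (X=1, W=0, U=3, Y=3, Z=3) weight 2/1485
Group by X:
  weight(X=0) = 4/297
  weight(X=1) = 1/297
Total weight = 4/297 + 1/297 = 5/297
P(X=0 | obs) = 4/297 / 5/297 = 4/5
P(X=1 | obs) = 1/297 / 5/297 = 1/5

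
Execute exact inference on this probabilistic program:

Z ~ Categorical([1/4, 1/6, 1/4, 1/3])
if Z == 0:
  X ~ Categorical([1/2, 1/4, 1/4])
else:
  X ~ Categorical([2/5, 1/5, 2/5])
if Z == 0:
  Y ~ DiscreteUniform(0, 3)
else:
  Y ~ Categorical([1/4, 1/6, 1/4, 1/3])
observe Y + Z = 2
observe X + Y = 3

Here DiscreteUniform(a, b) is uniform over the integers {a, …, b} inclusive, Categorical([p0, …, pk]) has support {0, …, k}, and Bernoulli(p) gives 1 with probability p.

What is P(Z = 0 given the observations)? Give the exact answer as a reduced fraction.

P(Z = 0 | obs) = 45/77

Enumerate traces; 2 have nonzero weight after conditioning:
  (Z=0, X=1, Y=2) weight 1/64
  (Z=1, X=2, Y=1) weight 1/90
Group by Z:
  weight(Z=0) = 1/64
  weight(Z=1) = 1/90
Total weight = 1/64 + 1/90 = 77/2880
P(Z=0 | obs) = 1/64 / 77/2880 = 45/77
P(Z=1 | obs) = 1/90 / 77/2880 = 32/77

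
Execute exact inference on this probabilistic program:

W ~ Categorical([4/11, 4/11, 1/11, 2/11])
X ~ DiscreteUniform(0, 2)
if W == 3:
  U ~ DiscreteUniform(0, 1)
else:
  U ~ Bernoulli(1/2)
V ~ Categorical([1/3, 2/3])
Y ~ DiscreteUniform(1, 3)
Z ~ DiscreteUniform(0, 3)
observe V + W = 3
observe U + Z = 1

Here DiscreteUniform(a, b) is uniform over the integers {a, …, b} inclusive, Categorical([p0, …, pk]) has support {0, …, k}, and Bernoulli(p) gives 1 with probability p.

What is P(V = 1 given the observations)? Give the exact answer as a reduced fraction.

P(V = 1 | obs) = 1/2

Enumerate traces; 36 have nonzero weight after conditioning:
  (W=2, X=0, U=0, V=1, Y=1, Z=1) weight 1/1188
  (W=2, X=0, U=0, V=1, Y=2, Z=1) weight 1/1188
  (W=2, X=0, U=0, V=1, Y=3, Z=1) weight 1/1188
  (W=2, X=0, U=1, V=1, Y=1, Z=0) weight 1/1188
  (W=2, X=0, U=1, V=1, Y=2, Z=0) weight 1/1188
  (W=2, X=0, U=1, V=1, Y=3, Z=0) weight 1/1188
  (W=2, X=1, U=0, V=1, Y=1, Z=1) weight 1/1188
  (W=2, X=1, U=0, V=1, Y=2, Z=1) weight 1/1188
  (W=3, X=0, U=0, V=0, Y=1, Z=1) weight 1/1188
  … 27 more
Group by V:
  weight(V=0) = 1/66
  weight(V=1) = 1/66
Total weight = 1/66 + 1/66 = 1/33
P(V=0 | obs) = 1/66 / 1/33 = 1/2
P(V=1 | obs) = 1/66 / 1/33 = 1/2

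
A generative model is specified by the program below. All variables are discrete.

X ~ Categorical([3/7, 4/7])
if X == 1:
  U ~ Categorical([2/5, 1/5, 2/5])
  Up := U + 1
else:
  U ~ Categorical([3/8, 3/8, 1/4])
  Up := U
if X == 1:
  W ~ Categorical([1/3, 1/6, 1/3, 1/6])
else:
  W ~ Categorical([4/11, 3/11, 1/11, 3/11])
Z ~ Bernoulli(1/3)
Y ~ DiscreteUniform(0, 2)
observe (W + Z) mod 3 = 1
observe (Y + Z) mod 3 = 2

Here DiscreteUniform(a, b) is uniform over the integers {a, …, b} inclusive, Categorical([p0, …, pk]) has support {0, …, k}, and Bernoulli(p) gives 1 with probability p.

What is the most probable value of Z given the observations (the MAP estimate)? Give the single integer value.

Enumerate traces; 18 have nonzero weight after conditioning:
  (X=0, U=0, W=0, Z=1, Y=1) weight 1/154
  (X=0, U=0, W=1, Z=0, Y=2) weight 3/308
  (X=0, U=0, W=3, Z=1, Y=1) weight 3/616
  (X=0, U=1, W=0, Z=1, Y=1) weight 1/154
  (X=0, U=1, W=1, Z=0, Y=2) weight 3/308
  (X=0, U=1, W=3, Z=1, Y=1) weight 3/616
  (X=0, U=2, W=0, Z=1, Y=1) weight 1/231
  (X=0, U=2, W=1, Z=0, Y=2) weight 1/154
  … 10 more
Group by Z:
  weight(Z=0) = 14/297
  weight(Z=1) = 43/693
Total weight = 14/297 + 43/693 = 227/2079
P(Z=0 | obs) = 14/297 / 227/2079 = 98/227
P(Z=1 | obs) = 43/693 / 227/2079 = 129/227
argmax = 1

argmax_v P(Z = v | obs) = 1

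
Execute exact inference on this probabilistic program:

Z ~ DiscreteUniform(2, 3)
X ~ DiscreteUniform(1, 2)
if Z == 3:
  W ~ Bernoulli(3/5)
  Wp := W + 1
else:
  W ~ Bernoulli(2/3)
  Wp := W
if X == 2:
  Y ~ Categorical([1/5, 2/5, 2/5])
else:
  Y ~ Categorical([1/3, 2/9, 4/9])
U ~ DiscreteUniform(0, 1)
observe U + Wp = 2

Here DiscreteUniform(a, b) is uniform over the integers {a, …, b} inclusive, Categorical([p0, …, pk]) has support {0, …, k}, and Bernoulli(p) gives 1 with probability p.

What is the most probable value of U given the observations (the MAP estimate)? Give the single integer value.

Enumerate traces; 18 have nonzero weight after conditioning:
  (Z=2, X=1, W=1, Y=0, U=1) weight 1/36
  (Z=2, X=1, W=1, Y=1, U=1) weight 1/54
  (Z=2, X=1, W=1, Y=2, U=1) weight 1/27
  (Z=2, X=2, W=1, Y=0, U=1) weight 1/60
  (Z=2, X=2, W=1, Y=1, U=1) weight 1/30
  (Z=2, X=2, W=1, Y=2, U=1) weight 1/30
  (Z=3, X=1, W=0, Y=0, U=1) weight 1/60
  (Z=3, X=1, W=0, Y=1, U=1) weight 1/90
  (Z=3, X=1, W=1, Y=0, U=0) weight 1/40
  … 9 more
Group by U:
  weight(U=0) = 3/20
  weight(U=1) = 4/15
Total weight = 3/20 + 4/15 = 5/12
P(U=0 | obs) = 3/20 / 5/12 = 9/25
P(U=1 | obs) = 4/15 / 5/12 = 16/25
argmax = 1

argmax_v P(U = v | obs) = 1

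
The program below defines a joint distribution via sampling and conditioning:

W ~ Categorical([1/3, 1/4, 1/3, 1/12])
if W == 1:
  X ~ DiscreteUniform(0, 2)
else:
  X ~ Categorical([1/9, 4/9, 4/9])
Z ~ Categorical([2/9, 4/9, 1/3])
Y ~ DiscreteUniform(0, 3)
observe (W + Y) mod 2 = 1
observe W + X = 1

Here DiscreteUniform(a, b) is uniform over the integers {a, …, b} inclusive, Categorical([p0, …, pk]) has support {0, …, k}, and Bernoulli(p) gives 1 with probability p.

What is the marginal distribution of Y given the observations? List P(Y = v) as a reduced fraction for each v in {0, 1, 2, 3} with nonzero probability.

Enumerate traces; 12 have nonzero weight after conditioning:
  (W=0, X=1, Z=0, Y=1) weight 2/243
  (W=0, X=1, Z=0, Y=3) weight 2/243
  (W=0, X=1, Z=1, Y=1) weight 4/243
  (W=0, X=1, Z=1, Y=3) weight 4/243
  (W=0, X=1, Z=2, Y=1) weight 1/81
  (W=0, X=1, Z=2, Y=3) weight 1/81
  (W=1, X=0, Z=0, Y=0) weight 1/216
  (W=1, X=0, Z=0, Y=2) weight 1/216
  … 4 more
Group by Y:
  weight(Y=0) = 1/48
  weight(Y=1) = 1/27
  weight(Y=2) = 1/48
  weight(Y=3) = 1/27
Total weight = 1/48 + 1/27 + 1/48 + 1/27 = 25/216
P(Y=0 | obs) = 1/48 / 25/216 = 9/50
P(Y=1 | obs) = 1/27 / 25/216 = 8/25
P(Y=2 | obs) = 1/48 / 25/216 = 9/50
P(Y=3 | obs) = 1/27 / 25/216 = 8/25

P(Y=0) = 9/50, P(Y=1) = 8/25, P(Y=2) = 9/50, P(Y=3) = 8/25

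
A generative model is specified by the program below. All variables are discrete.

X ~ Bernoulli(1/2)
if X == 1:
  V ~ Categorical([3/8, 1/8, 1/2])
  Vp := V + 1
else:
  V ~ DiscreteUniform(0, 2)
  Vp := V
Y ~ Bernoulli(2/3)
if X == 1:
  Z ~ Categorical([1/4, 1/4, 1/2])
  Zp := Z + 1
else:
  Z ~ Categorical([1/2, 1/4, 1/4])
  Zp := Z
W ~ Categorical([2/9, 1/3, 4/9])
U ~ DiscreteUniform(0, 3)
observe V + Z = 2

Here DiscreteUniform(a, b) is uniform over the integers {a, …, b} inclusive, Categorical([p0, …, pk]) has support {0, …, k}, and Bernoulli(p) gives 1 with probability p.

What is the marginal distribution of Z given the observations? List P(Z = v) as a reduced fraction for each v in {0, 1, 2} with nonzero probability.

Enumerate traces; 144 have nonzero weight after conditioning:
  (X=0, V=0, Y=0, Z=2, W=0, U=0) weight 1/1296
  (X=0, V=0, Y=0, Z=2, W=0, U=1) weight 1/1296
  (X=0, V=0, Y=0, Z=2, W=0, U=2) weight 1/1296
  (X=0, V=0, Y=0, Z=2, W=0, U=3) weight 1/1296
  (X=0, V=0, Y=0, Z=2, W=1, U=0) weight 1/864
  (X=0, V=0, Y=0, Z=2, W=1, U=1) weight 1/864
  (X=0, V=0, Y=0, Z=2, W=1, U=2) weight 1/864
  (X=0, V=0, Y=0, Z=2, W=1, U=3) weight 1/864
  (X=0, V=1, Y=0, Z=1, W=0, U=0) weight 1/1296
  (X=0, V=2, Y=0, Z=0, W=0, U=0) weight 1/648
  … 134 more
Group by Z:
  weight(Z=0) = 7/48
  weight(Z=1) = 11/192
  weight(Z=2) = 13/96
Total weight = 7/48 + 11/192 + 13/96 = 65/192
P(Z=0 | obs) = 7/48 / 65/192 = 28/65
P(Z=1 | obs) = 11/192 / 65/192 = 11/65
P(Z=2 | obs) = 13/96 / 65/192 = 2/5

P(Z=0) = 28/65, P(Z=1) = 11/65, P(Z=2) = 2/5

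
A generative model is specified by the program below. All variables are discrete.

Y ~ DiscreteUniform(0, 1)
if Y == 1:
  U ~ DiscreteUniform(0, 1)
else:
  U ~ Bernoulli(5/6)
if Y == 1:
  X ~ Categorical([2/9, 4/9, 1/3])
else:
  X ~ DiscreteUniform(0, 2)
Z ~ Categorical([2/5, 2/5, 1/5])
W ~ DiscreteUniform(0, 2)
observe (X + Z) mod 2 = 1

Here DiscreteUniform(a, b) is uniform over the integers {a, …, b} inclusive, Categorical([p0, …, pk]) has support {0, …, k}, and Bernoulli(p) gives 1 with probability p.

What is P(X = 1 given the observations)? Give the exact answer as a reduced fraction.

P(X = 1 | obs) = 21/43

Enumerate traces; 48 have nonzero weight after conditioning:
  (Y=0, U=0, X=0, Z=1, W=0) weight 1/270
  (Y=0, U=0, X=0, Z=1, W=1) weight 1/270
  (Y=0, U=0, X=0, Z=1, W=2) weight 1/270
  (Y=0, U=0, X=1, Z=0, W=0) weight 1/270
  (Y=0, U=0, X=1, Z=0, W=1) weight 1/270
  (Y=0, U=0, X=1, Z=0, W=2) weight 1/270
  (Y=0, U=0, X=1, Z=2, W=0) weight 1/540
  (Y=0, U=0, X=1, Z=2, W=1) weight 1/540
  (Y=0, U=0, X=2, Z=1, W=0) weight 1/270
  … 39 more
Group by X:
  weight(X=0) = 1/9
  weight(X=1) = 7/30
  weight(X=2) = 2/15
Total weight = 1/9 + 7/30 + 2/15 = 43/90
P(X=0 | obs) = 1/9 / 43/90 = 10/43
P(X=1 | obs) = 7/30 / 43/90 = 21/43
P(X=2 | obs) = 2/15 / 43/90 = 12/43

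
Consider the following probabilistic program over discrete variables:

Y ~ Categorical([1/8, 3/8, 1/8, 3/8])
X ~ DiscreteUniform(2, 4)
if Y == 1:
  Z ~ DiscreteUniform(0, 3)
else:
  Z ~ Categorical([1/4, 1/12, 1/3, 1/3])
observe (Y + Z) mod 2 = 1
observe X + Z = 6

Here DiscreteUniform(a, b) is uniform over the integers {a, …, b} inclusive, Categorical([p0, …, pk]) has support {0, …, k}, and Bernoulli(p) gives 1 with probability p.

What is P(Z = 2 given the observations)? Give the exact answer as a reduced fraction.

P(Z = 2 | obs) = 21/29

Enumerate traces; 4 have nonzero weight after conditioning:
  (Y=0, X=3, Z=3) weight 1/72
  (Y=1, X=4, Z=2) weight 1/32
  (Y=2, X=3, Z=3) weight 1/72
  (Y=3, X=4, Z=2) weight 1/24
Group by Z:
  weight(Z=2) = 7/96
  weight(Z=3) = 1/36
Total weight = 7/96 + 1/36 = 29/288
P(Z=2 | obs) = 7/96 / 29/288 = 21/29
P(Z=3 | obs) = 1/36 / 29/288 = 8/29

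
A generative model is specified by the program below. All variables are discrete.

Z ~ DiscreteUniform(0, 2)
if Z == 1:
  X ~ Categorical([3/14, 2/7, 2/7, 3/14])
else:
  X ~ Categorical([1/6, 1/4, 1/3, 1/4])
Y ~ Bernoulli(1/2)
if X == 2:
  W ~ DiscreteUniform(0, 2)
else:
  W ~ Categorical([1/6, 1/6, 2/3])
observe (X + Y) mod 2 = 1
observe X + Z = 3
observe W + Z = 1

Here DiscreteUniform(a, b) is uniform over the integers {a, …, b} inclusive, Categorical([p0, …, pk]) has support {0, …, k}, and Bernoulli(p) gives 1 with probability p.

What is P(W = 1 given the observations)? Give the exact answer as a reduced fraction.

P(W = 1 | obs) = 7/23

Enumerate traces; 2 have nonzero weight after conditioning:
  (Z=0, X=3, Y=0, W=1) weight 1/144
  (Z=1, X=2, Y=1, W=0) weight 1/63
Group by W:
  weight(W=0) = 1/63
  weight(W=1) = 1/144
Total weight = 1/63 + 1/144 = 23/1008
P(W=0 | obs) = 1/63 / 23/1008 = 16/23
P(W=1 | obs) = 1/144 / 23/1008 = 7/23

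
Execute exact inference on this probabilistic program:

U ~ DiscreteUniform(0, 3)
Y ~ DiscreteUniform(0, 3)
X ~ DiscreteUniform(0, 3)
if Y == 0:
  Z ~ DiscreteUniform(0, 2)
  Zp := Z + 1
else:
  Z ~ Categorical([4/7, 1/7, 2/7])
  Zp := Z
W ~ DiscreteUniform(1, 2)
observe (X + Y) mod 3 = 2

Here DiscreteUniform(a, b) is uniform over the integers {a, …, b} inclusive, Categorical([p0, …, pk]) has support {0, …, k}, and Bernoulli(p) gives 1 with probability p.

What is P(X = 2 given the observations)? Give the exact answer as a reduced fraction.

Enumerate traces; 120 have nonzero weight after conditioning:
  (U=0, Y=0, X=2, Z=0, W=1) weight 1/384
  (U=0, Y=0, X=2, Z=0, W=2) weight 1/384
  (U=0, Y=0, X=2, Z=1, W=1) weight 1/384
  (U=0, Y=0, X=2, Z=1, W=2) weight 1/384
  (U=0, Y=0, X=2, Z=2, W=1) weight 1/384
  (U=0, Y=0, X=2, Z=2, W=2) weight 1/384
  (U=0, Y=1, X=1, Z=0, W=1) weight 1/224
  (U=0, Y=1, X=1, Z=0, W=2) weight 1/224
  (U=0, Y=2, X=0, Z=0, W=1) weight 1/224
  (U=0, Y=2, X=3, Z=0, W=1) weight 1/224
  … 110 more
Group by X:
  weight(X=0) = 1/16
  weight(X=1) = 1/16
  weight(X=2) = 1/8
  weight(X=3) = 1/16
Total weight = 1/16 + 1/16 + 1/8 + 1/16 = 5/16
P(X=0 | obs) = 1/16 / 5/16 = 1/5
P(X=1 | obs) = 1/16 / 5/16 = 1/5
P(X=2 | obs) = 1/8 / 5/16 = 2/5
P(X=3 | obs) = 1/16 / 5/16 = 1/5

P(X = 2 | obs) = 2/5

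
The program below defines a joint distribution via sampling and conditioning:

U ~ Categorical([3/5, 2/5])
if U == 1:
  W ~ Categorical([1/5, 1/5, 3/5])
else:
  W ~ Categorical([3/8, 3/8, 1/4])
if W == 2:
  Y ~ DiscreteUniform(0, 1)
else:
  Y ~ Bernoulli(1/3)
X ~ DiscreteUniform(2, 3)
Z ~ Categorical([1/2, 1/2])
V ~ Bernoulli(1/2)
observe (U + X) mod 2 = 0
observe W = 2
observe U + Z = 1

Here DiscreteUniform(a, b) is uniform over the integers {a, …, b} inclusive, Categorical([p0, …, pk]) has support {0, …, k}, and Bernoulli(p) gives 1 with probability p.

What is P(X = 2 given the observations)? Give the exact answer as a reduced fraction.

Enumerate traces; 8 have nonzero weight after conditioning:
  (U=0, W=2, Y=0, X=2, Z=1, V=0) weight 3/320
  (U=0, W=2, Y=0, X=2, Z=1, V=1) weight 3/320
  (U=0, W=2, Y=1, X=2, Z=1, V=0) weight 3/320
  (U=0, W=2, Y=1, X=2, Z=1, V=1) weight 3/320
  (U=1, W=2, Y=0, X=3, Z=0, V=0) weight 3/200
  (U=1, W=2, Y=0, X=3, Z=0, V=1) weight 3/200
  (U=1, W=2, Y=1, X=3, Z=0, V=0) weight 3/200
  (U=1, W=2, Y=1, X=3, Z=0, V=1) weight 3/200
Group by X:
  weight(X=2) = 3/80
  weight(X=3) = 3/50
Total weight = 3/80 + 3/50 = 39/400
P(X=2 | obs) = 3/80 / 39/400 = 5/13
P(X=3 | obs) = 3/50 / 39/400 = 8/13

P(X = 2 | obs) = 5/13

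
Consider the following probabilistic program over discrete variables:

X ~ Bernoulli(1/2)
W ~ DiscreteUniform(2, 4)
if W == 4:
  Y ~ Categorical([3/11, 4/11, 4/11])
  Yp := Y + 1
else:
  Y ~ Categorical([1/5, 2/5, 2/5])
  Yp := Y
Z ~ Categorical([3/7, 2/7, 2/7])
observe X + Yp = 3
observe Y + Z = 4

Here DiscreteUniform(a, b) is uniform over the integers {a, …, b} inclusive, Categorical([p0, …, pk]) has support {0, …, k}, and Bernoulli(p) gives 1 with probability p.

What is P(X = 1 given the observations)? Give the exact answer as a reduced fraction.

Enumerate traces; 3 have nonzero weight after conditioning:
  (X=0, W=4, Y=2, Z=2) weight 4/231
  (X=1, W=2, Y=2, Z=2) weight 2/105
  (X=1, W=3, Y=2, Z=2) weight 2/105
Group by X:
  weight(X=0) = 4/231
  weight(X=1) = 4/105
Total weight = 4/231 + 4/105 = 64/1155
P(X=0 | obs) = 4/231 / 64/1155 = 5/16
P(X=1 | obs) = 4/105 / 64/1155 = 11/16

P(X = 1 | obs) = 11/16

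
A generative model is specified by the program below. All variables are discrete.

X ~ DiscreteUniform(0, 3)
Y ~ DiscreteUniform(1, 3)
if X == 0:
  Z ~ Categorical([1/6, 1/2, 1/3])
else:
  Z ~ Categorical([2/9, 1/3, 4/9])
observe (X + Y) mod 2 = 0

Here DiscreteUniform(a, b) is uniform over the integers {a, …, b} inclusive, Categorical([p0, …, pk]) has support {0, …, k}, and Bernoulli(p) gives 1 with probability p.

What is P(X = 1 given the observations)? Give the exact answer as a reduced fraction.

Enumerate traces; 18 have nonzero weight after conditioning:
  (X=0, Y=2, Z=0) weight 1/72
  (X=0, Y=2, Z=1) weight 1/24
  (X=0, Y=2, Z=2) weight 1/36
  (X=1, Y=1, Z=0) weight 1/54
  (X=1, Y=1, Z=1) weight 1/36
  (X=1, Y=1, Z=2) weight 1/27
  (X=1, Y=3, Z=0) weight 1/54
  (X=1, Y=3, Z=1) weight 1/36
  (X=2, Y=2, Z=0) weight 1/54
  (X=3, Y=1, Z=0) weight 1/54
  … 8 more
Group by X:
  weight(X=0) = 1/12
  weight(X=1) = 1/6
  weight(X=2) = 1/12
  weight(X=3) = 1/6
Total weight = 1/12 + 1/6 + 1/12 + 1/6 = 1/2
P(X=0 | obs) = 1/12 / 1/2 = 1/6
P(X=1 | obs) = 1/6 / 1/2 = 1/3
P(X=2 | obs) = 1/12 / 1/2 = 1/6
P(X=3 | obs) = 1/6 / 1/2 = 1/3

P(X = 1 | obs) = 1/3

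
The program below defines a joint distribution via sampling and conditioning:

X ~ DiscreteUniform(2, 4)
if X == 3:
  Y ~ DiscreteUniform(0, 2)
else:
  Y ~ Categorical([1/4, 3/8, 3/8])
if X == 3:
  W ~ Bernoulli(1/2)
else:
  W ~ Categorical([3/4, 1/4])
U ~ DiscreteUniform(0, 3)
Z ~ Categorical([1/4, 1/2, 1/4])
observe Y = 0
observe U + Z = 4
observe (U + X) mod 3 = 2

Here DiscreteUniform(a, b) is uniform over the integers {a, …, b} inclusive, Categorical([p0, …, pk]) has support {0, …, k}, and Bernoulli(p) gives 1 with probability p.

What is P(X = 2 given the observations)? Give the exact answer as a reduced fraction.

P(X = 2 | obs) = 3/5

Enumerate traces; 4 have nonzero weight after conditioning:
  (X=2, Y=0, W=0, U=3, Z=1) weight 1/128
  (X=2, Y=0, W=1, U=3, Z=1) weight 1/384
  (X=3, Y=0, W=0, U=2, Z=2) weight 1/288
  (X=3, Y=0, W=1, U=2, Z=2) weight 1/288
Group by X:
  weight(X=2) = 1/96
  weight(X=3) = 1/144
Total weight = 1/96 + 1/144 = 5/288
P(X=2 | obs) = 1/96 / 5/288 = 3/5
P(X=3 | obs) = 1/144 / 5/288 = 2/5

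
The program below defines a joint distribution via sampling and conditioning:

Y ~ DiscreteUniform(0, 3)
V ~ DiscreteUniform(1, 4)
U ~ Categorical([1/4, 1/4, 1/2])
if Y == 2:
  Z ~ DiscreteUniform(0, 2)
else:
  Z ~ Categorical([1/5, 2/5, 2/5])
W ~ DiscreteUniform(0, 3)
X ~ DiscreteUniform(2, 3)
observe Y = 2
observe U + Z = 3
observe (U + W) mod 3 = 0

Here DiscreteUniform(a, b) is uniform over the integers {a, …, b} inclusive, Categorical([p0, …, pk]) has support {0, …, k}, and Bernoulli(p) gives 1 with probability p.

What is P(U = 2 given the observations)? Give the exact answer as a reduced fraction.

P(U = 2 | obs) = 2/3

Enumerate traces; 16 have nonzero weight after conditioning:
  (Y=2, V=1, U=1, Z=2, W=2, X=2) weight 1/1536
  (Y=2, V=1, U=1, Z=2, W=2, X=3) weight 1/1536
  (Y=2, V=1, U=2, Z=1, W=1, X=2) weight 1/768
  (Y=2, V=1, U=2, Z=1, W=1, X=3) weight 1/768
  (Y=2, V=2, U=1, Z=2, W=2, X=2) weight 1/1536
  (Y=2, V=2, U=1, Z=2, W=2, X=3) weight 1/1536
  (Y=2, V=2, U=2, Z=1, W=1, X=2) weight 1/768
  (Y=2, V=2, U=2, Z=1, W=1, X=3) weight 1/768
  … 8 more
Group by U:
  weight(U=1) = 1/192
  weight(U=2) = 1/96
Total weight = 1/192 + 1/96 = 1/64
P(U=1 | obs) = 1/192 / 1/64 = 1/3
P(U=2 | obs) = 1/96 / 1/64 = 2/3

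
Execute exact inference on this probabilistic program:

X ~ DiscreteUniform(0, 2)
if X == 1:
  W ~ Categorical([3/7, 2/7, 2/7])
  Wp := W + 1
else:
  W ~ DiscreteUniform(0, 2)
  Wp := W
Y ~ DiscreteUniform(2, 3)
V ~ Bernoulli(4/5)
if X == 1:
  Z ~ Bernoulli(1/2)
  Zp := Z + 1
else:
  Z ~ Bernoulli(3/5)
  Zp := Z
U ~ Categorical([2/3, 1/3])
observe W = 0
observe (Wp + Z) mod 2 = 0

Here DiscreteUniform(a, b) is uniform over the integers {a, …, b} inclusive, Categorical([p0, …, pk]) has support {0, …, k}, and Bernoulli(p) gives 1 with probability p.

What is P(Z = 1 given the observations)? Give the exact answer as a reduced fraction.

P(Z = 1 | obs) = 45/101

Enumerate traces; 24 have nonzero weight after conditioning:
  (X=0, W=0, Y=2, V=0, Z=0, U=0) weight 2/675
  (X=0, W=0, Y=2, V=0, Z=0, U=1) weight 1/675
  (X=0, W=0, Y=2, V=1, Z=0, U=0) weight 8/675
  (X=0, W=0, Y=2, V=1, Z=0, U=1) weight 4/675
  (X=0, W=0, Y=3, V=0, Z=0, U=0) weight 2/675
  (X=0, W=0, Y=3, V=0, Z=0, U=1) weight 1/675
  (X=0, W=0, Y=3, V=1, Z=0, U=0) weight 8/675
  (X=0, W=0, Y=3, V=1, Z=0, U=1) weight 4/675
  (X=1, W=0, Y=2, V=0, Z=1, U=0) weight 1/210
  … 15 more
Group by Z:
  weight(Z=0) = 4/45
  weight(Z=1) = 1/14
Total weight = 4/45 + 1/14 = 101/630
P(Z=0 | obs) = 4/45 / 101/630 = 56/101
P(Z=1 | obs) = 1/14 / 101/630 = 45/101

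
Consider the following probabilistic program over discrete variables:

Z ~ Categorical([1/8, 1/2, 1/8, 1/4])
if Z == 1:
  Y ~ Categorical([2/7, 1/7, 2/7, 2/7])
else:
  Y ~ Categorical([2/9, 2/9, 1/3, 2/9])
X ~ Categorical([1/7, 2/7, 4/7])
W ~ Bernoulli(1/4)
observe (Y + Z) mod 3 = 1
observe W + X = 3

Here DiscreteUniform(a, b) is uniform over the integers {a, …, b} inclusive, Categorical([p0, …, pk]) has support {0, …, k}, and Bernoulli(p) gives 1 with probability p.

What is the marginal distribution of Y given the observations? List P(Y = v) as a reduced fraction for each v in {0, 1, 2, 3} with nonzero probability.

P(Y=0) = 8/23, P(Y=1) = 14/69, P(Y=2) = 7/69, P(Y=3) = 8/23

Enumerate traces; 5 have nonzero weight after conditioning:
  (Z=0, Y=1, X=2, W=1) weight 1/252
  (Z=1, Y=0, X=2, W=1) weight 1/49
  (Z=1, Y=3, X=2, W=1) weight 1/49
  (Z=2, Y=2, X=2, W=1) weight 1/168
  (Z=3, Y=1, X=2, W=1) weight 1/126
Group by Y:
  weight(Y=0) = 1/49
  weight(Y=1) = 1/84
  weight(Y=2) = 1/168
  weight(Y=3) = 1/49
Total weight = 1/49 + 1/84 + 1/168 + 1/49 = 23/392
P(Y=0 | obs) = 1/49 / 23/392 = 8/23
P(Y=1 | obs) = 1/84 / 23/392 = 14/69
P(Y=2 | obs) = 1/168 / 23/392 = 7/69
P(Y=3 | obs) = 1/49 / 23/392 = 8/23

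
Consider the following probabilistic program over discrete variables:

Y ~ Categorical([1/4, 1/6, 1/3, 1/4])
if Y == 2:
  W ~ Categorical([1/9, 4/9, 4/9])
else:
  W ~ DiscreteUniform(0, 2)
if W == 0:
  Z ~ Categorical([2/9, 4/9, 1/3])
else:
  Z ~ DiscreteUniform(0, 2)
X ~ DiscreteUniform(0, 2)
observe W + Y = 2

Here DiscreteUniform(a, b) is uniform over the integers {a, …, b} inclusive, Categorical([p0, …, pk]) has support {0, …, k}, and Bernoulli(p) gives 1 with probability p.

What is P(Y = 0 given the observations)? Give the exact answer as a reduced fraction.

Enumerate traces; 27 have nonzero weight after conditioning:
  (Y=0, W=2, Z=0, X=0) weight 1/108
  (Y=0, W=2, Z=0, X=1) weight 1/108
  (Y=0, W=2, Z=0, X=2) weight 1/108
  (Y=0, W=2, Z=1, X=0) weight 1/108
  (Y=0, W=2, Z=1, X=1) weight 1/108
  (Y=0, W=2, Z=1, X=2) weight 1/108
  (Y=0, W=2, Z=2, X=0) weight 1/108
  (Y=0, W=2, Z=2, X=1) weight 1/108
  (Y=1, W=1, Z=0, X=0) weight 1/162
  (Y=2, W=0, Z=0, X=0) weight 2/729
  … 17 more
Group by Y:
  weight(Y=0) = 1/12
  weight(Y=1) = 1/18
  weight(Y=2) = 1/27
Total weight = 1/12 + 1/18 + 1/27 = 19/108
P(Y=0 | obs) = 1/12 / 19/108 = 9/19
P(Y=1 | obs) = 1/18 / 19/108 = 6/19
P(Y=2 | obs) = 1/27 / 19/108 = 4/19

P(Y = 0 | obs) = 9/19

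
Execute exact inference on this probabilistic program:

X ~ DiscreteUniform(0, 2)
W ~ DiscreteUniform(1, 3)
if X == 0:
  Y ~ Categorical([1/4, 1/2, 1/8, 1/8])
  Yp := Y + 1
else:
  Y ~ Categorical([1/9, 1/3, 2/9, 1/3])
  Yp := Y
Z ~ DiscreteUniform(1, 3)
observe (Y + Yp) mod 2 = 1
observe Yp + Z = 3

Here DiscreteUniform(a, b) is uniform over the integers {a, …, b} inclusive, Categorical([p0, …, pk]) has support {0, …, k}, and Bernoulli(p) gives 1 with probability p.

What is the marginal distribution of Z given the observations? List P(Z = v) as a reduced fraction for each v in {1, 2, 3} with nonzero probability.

P(Z=1) = 2/3, P(Z=2) = 1/3

Enumerate traces; 6 have nonzero weight after conditioning:
  (X=0, W=1, Y=0, Z=2) weight 1/108
  (X=0, W=1, Y=1, Z=1) weight 1/54
  (X=0, W=2, Y=0, Z=2) weight 1/108
  (X=0, W=2, Y=1, Z=1) weight 1/54
  (X=0, W=3, Y=0, Z=2) weight 1/108
  (X=0, W=3, Y=1, Z=1) weight 1/54
Group by Z:
  weight(Z=1) = 1/18
  weight(Z=2) = 1/36
Total weight = 1/18 + 1/36 = 1/12
P(Z=1 | obs) = 1/18 / 1/12 = 2/3
P(Z=2 | obs) = 1/36 / 1/12 = 1/3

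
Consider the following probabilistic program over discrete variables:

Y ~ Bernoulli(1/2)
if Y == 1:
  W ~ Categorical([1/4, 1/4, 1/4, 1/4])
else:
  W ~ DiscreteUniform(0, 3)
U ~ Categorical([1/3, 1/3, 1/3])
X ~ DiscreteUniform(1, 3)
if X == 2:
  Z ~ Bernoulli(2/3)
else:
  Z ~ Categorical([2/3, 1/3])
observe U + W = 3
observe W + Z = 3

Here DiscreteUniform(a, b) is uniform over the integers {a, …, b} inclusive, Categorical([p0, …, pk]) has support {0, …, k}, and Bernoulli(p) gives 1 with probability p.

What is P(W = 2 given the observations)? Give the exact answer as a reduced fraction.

P(W = 2 | obs) = 4/9

Enumerate traces; 12 have nonzero weight after conditioning:
  (Y=0, W=2, U=1, X=1, Z=1) weight 1/216
  (Y=0, W=2, U=1, X=2, Z=1) weight 1/108
  (Y=0, W=2, U=1, X=3, Z=1) weight 1/216
  (Y=0, W=3, U=0, X=1, Z=0) weight 1/108
  (Y=0, W=3, U=0, X=2, Z=0) weight 1/216
  (Y=0, W=3, U=0, X=3, Z=0) weight 1/108
  (Y=1, W=2, U=1, X=1, Z=1) weight 1/216
  (Y=1, W=2, U=1, X=2, Z=1) weight 1/108
  … 4 more
Group by W:
  weight(W=2) = 1/27
  weight(W=3) = 5/108
Total weight = 1/27 + 5/108 = 1/12
P(W=2 | obs) = 1/27 / 1/12 = 4/9
P(W=3 | obs) = 5/108 / 1/12 = 5/9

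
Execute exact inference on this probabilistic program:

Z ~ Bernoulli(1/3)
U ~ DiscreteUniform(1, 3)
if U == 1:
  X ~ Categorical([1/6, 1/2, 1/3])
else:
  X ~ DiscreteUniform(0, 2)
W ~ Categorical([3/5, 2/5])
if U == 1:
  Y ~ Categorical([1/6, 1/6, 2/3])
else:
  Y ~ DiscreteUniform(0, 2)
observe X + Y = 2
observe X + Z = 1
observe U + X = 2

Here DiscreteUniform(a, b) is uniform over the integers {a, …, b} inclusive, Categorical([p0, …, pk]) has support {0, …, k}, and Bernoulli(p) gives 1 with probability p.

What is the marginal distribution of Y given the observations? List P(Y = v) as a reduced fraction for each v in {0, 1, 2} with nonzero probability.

Enumerate traces; 4 have nonzero weight after conditioning:
  (Z=0, U=1, X=1, W=0, Y=1) weight 1/90
  (Z=0, U=1, X=1, W=1, Y=1) weight 1/135
  (Z=1, U=2, X=0, W=0, Y=2) weight 1/135
  (Z=1, U=2, X=0, W=1, Y=2) weight 2/405
Group by Y:
  weight(Y=1) = 1/54
  weight(Y=2) = 1/81
Total weight = 1/54 + 1/81 = 5/162
P(Y=1 | obs) = 1/54 / 5/162 = 3/5
P(Y=2 | obs) = 1/81 / 5/162 = 2/5

P(Y=1) = 3/5, P(Y=2) = 2/5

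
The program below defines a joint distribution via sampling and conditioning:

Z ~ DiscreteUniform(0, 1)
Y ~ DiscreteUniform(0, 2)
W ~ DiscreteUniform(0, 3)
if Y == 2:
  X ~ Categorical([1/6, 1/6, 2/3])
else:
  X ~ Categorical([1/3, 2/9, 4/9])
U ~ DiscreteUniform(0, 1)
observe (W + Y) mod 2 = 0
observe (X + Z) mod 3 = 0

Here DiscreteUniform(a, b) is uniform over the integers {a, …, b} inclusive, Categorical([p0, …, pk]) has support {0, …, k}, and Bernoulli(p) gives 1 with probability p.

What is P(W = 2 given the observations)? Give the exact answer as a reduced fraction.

Enumerate traces; 24 have nonzero weight after conditioning:
  (Z=0, Y=0, W=0, X=0, U=0) weight 1/144
  (Z=0, Y=0, W=0, X=0, U=1) weight 1/144
  (Z=0, Y=0, W=2, X=0, U=0) weight 1/144
  (Z=0, Y=0, W=2, X=0, U=1) weight 1/144
  (Z=0, Y=1, W=1, X=0, U=0) weight 1/144
  (Z=0, Y=1, W=1, X=0, U=1) weight 1/144
  (Z=0, Y=1, W=3, X=0, U=0) weight 1/144
  (Z=0, Y=1, W=3, X=0, U=1) weight 1/144
  … 16 more
Group by W:
  weight(W=0) = 29/432
  weight(W=1) = 7/216
  weight(W=2) = 29/432
  weight(W=3) = 7/216
Total weight = 29/432 + 7/216 + 29/432 + 7/216 = 43/216
P(W=0 | obs) = 29/432 / 43/216 = 29/86
P(W=1 | obs) = 7/216 / 43/216 = 7/43
P(W=2 | obs) = 29/432 / 43/216 = 29/86
P(W=3 | obs) = 7/216 / 43/216 = 7/43

P(W = 2 | obs) = 29/86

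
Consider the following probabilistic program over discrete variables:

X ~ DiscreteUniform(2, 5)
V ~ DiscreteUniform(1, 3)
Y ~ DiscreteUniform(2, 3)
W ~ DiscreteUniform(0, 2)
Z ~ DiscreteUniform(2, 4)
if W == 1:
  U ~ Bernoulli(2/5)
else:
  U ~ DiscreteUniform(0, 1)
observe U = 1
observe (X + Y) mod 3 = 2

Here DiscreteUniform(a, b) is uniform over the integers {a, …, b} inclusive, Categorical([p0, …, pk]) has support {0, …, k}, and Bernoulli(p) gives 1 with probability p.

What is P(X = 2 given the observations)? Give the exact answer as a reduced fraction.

P(X = 2 | obs) = 1/3

Enumerate traces; 81 have nonzero weight after conditioning:
  (X=2, V=1, Y=3, W=0, Z=2, U=1) weight 1/432
  (X=2, V=1, Y=3, W=0, Z=3, U=1) weight 1/432
  (X=2, V=1, Y=3, W=0, Z=4, U=1) weight 1/432
  (X=2, V=1, Y=3, W=1, Z=2, U=1) weight 1/540
  (X=2, V=1, Y=3, W=1, Z=3, U=1) weight 1/540
  (X=2, V=1, Y=3, W=1, Z=4, U=1) weight 1/540
  (X=2, V=1, Y=3, W=2, Z=2, U=1) weight 1/432
  (X=2, V=1, Y=3, W=2, Z=3, U=1) weight 1/432
  (X=3, V=1, Y=2, W=0, Z=2, U=1) weight 1/432
  (X=5, V=1, Y=3, W=0, Z=2, U=1) weight 1/432
  … 71 more
Group by X:
  weight(X=2) = 7/120
  weight(X=3) = 7/120
  weight(X=5) = 7/120
Total weight = 7/120 + 7/120 + 7/120 = 7/40
P(X=2 | obs) = 7/120 / 7/40 = 1/3
P(X=3 | obs) = 7/120 / 7/40 = 1/3
P(X=5 | obs) = 7/120 / 7/40 = 1/3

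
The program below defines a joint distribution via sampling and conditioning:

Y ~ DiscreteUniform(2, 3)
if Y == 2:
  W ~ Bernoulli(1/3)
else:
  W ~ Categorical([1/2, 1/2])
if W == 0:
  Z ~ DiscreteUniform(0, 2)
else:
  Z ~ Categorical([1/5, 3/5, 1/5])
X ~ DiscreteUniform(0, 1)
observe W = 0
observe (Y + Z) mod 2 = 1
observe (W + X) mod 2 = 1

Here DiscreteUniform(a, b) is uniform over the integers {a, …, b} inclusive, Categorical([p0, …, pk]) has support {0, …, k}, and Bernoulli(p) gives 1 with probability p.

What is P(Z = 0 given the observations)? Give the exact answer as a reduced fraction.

Enumerate traces; 3 have nonzero weight after conditioning:
  (Y=2, W=0, Z=1, X=1) weight 1/18
  (Y=3, W=0, Z=0, X=1) weight 1/24
  (Y=3, W=0, Z=2, X=1) weight 1/24
Group by Z:
  weight(Z=0) = 1/24
  weight(Z=1) = 1/18
  weight(Z=2) = 1/24
Total weight = 1/24 + 1/18 + 1/24 = 5/36
P(Z=0 | obs) = 1/24 / 5/36 = 3/10
P(Z=1 | obs) = 1/18 / 5/36 = 2/5
P(Z=2 | obs) = 1/24 / 5/36 = 3/10

P(Z = 0 | obs) = 3/10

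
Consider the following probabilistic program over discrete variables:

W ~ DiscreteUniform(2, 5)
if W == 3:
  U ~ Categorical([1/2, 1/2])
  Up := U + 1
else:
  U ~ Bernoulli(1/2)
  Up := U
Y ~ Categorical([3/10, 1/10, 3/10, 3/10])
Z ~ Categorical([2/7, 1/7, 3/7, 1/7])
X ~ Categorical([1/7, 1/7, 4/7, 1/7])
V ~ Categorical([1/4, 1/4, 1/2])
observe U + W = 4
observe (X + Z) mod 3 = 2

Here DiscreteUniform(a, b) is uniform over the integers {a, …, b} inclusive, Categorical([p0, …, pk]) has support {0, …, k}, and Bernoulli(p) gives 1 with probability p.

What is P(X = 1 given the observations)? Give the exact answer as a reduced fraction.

P(X = 1 | obs) = 1/19

Enumerate traces; 120 have nonzero weight after conditioning:
  (W=3, U=1, Y=0, Z=0, X=2, V=0) weight 3/1960
  (W=3, U=1, Y=0, Z=0, X=2, V=1) weight 3/1960
  (W=3, U=1, Y=0, Z=0, X=2, V=2) weight 3/980
  (W=3, U=1, Y=0, Z=1, X=1, V=0) weight 3/15680
  (W=3, U=1, Y=0, Z=1, X=1, V=1) weight 3/15680
  (W=3, U=1, Y=0, Z=1, X=1, V=2) weight 3/7840
  (W=3, U=1, Y=0, Z=2, X=0, V=0) weight 9/15680
  (W=3, U=1, Y=0, Z=2, X=0, V=1) weight 9/15680
  (W=3, U=1, Y=0, Z=2, X=3, V=0) weight 9/15680
  … 111 more
Group by X:
  weight(X=0) = 3/196
  weight(X=1) = 1/196
  weight(X=2) = 3/49
  weight(X=3) = 3/196
Total weight = 3/196 + 1/196 + 3/49 + 3/196 = 19/196
P(X=0 | obs) = 3/196 / 19/196 = 3/19
P(X=1 | obs) = 1/196 / 19/196 = 1/19
P(X=2 | obs) = 3/49 / 19/196 = 12/19
P(X=3 | obs) = 3/196 / 19/196 = 3/19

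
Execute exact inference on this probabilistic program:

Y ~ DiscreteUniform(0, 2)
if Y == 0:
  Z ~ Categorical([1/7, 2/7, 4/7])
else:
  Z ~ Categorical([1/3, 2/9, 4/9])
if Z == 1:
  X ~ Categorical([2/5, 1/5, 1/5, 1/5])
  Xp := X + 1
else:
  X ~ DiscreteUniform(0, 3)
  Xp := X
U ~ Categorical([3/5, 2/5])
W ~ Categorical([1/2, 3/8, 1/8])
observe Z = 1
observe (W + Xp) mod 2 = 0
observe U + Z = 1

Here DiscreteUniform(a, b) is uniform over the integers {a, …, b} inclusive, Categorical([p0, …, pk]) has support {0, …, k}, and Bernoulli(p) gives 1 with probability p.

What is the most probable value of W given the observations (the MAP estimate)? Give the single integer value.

argmax_v P(W = v | obs) = 1

Enumerate traces; 18 have nonzero weight after conditioning:
  (Y=0, Z=1, X=0, U=0, W=1) weight 3/350
  (Y=0, Z=1, X=1, U=0, W=0) weight 1/175
  (Y=0, Z=1, X=1, U=0, W=2) weight 1/700
  (Y=0, Z=1, X=2, U=0, W=1) weight 3/700
  (Y=0, Z=1, X=3, U=0, W=0) weight 1/175
  (Y=0, Z=1, X=3, U=0, W=2) weight 1/700
  (Y=1, Z=1, X=0, U=0, W=1) weight 1/150
  (Y=1, Z=1, X=1, U=0, W=0) weight 1/225
  … 10 more
Group by W:
  weight(W=0) = 46/1575
  weight(W=1) = 23/700
  weight(W=2) = 23/3150
Total weight = 46/1575 + 23/700 + 23/3150 = 437/6300
P(W=0 | obs) = 46/1575 / 437/6300 = 8/19
P(W=1 | obs) = 23/700 / 437/6300 = 9/19
P(W=2 | obs) = 23/3150 / 437/6300 = 2/19
argmax = 1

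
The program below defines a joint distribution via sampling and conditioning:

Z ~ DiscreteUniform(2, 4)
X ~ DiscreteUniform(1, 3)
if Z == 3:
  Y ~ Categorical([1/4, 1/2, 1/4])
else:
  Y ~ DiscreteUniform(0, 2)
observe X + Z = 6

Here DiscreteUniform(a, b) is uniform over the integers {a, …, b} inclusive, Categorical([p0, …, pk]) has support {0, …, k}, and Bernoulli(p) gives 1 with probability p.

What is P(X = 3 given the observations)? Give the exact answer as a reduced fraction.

Enumerate traces; 6 have nonzero weight after conditioning:
  (Z=3, X=3, Y=0) weight 1/36
  (Z=3, X=3, Y=1) weight 1/18
  (Z=3, X=3, Y=2) weight 1/36
  (Z=4, X=2, Y=0) weight 1/27
  (Z=4, X=2, Y=1) weight 1/27
  (Z=4, X=2, Y=2) weight 1/27
Group by X:
  weight(X=2) = 1/9
  weight(X=3) = 1/9
Total weight = 1/9 + 1/9 = 2/9
P(X=2 | obs) = 1/9 / 2/9 = 1/2
P(X=3 | obs) = 1/9 / 2/9 = 1/2

P(X = 3 | obs) = 1/2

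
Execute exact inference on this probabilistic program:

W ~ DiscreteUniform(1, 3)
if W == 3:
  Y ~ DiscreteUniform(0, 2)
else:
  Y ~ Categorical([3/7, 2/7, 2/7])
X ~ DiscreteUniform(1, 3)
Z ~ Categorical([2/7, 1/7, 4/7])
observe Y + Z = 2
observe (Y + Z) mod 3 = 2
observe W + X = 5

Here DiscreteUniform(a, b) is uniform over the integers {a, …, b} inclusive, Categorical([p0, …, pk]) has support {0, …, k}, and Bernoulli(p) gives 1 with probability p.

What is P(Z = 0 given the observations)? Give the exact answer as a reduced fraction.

P(Z = 0 | obs) = 26/103

Enumerate traces; 6 have nonzero weight after conditioning:
  (W=2, Y=0, X=3, Z=2) weight 4/147
  (W=2, Y=1, X=3, Z=1) weight 2/441
  (W=2, Y=2, X=3, Z=0) weight 4/441
  (W=3, Y=0, X=2, Z=2) weight 4/189
  (W=3, Y=1, X=2, Z=1) weight 1/189
  (W=3, Y=2, X=2, Z=0) weight 2/189
Group by Z:
  weight(Z=0) = 26/1323
  weight(Z=1) = 13/1323
  weight(Z=2) = 64/1323
Total weight = 26/1323 + 13/1323 + 64/1323 = 103/1323
P(Z=0 | obs) = 26/1323 / 103/1323 = 26/103
P(Z=1 | obs) = 13/1323 / 103/1323 = 13/103
P(Z=2 | obs) = 64/1323 / 103/1323 = 64/103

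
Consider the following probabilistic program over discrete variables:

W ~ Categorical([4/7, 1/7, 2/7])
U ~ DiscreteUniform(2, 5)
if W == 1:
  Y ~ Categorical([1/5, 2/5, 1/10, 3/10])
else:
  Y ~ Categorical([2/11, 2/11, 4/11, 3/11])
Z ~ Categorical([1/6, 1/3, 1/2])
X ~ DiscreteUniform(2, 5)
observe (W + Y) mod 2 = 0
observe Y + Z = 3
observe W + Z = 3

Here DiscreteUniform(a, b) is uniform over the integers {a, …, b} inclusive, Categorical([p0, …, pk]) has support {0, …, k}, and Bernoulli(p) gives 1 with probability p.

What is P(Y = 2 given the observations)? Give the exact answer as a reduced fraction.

P(Y = 2 | obs) = 40/73

Enumerate traces; 32 have nonzero weight after conditioning:
  (W=1, U=2, Y=1, Z=2, X=2) weight 1/560
  (W=1, U=2, Y=1, Z=2, X=3) weight 1/560
  (W=1, U=2, Y=1, Z=2, X=4) weight 1/560
  (W=1, U=2, Y=1, Z=2, X=5) weight 1/560
  (W=1, U=3, Y=1, Z=2, X=2) weight 1/560
  (W=1, U=3, Y=1, Z=2, X=3) weight 1/560
  (W=1, U=3, Y=1, Z=2, X=4) weight 1/560
  (W=1, U=3, Y=1, Z=2, X=5) weight 1/560
  (W=2, U=2, Y=2, Z=1, X=2) weight 1/462
  … 23 more
Group by Y:
  weight(Y=1) = 1/35
  weight(Y=2) = 8/231
Total weight = 1/35 + 8/231 = 73/1155
P(Y=1 | obs) = 1/35 / 73/1155 = 33/73
P(Y=2 | obs) = 8/231 / 73/1155 = 40/73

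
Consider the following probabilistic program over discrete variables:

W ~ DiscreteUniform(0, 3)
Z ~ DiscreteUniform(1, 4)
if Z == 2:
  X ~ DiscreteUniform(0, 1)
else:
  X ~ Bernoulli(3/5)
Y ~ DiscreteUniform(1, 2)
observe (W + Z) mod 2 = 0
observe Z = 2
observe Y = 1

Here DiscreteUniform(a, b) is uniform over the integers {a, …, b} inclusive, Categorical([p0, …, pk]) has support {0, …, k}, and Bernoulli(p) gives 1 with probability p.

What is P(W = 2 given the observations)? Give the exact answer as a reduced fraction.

Enumerate traces; 4 have nonzero weight after conditioning:
  (W=0, Z=2, X=0, Y=1) weight 1/64
  (W=0, Z=2, X=1, Y=1) weight 1/64
  (W=2, Z=2, X=0, Y=1) weight 1/64
  (W=2, Z=2, X=1, Y=1) weight 1/64
Group by W:
  weight(W=0) = 1/32
  weight(W=2) = 1/32
Total weight = 1/32 + 1/32 = 1/16
P(W=0 | obs) = 1/32 / 1/16 = 1/2
P(W=2 | obs) = 1/32 / 1/16 = 1/2

P(W = 2 | obs) = 1/2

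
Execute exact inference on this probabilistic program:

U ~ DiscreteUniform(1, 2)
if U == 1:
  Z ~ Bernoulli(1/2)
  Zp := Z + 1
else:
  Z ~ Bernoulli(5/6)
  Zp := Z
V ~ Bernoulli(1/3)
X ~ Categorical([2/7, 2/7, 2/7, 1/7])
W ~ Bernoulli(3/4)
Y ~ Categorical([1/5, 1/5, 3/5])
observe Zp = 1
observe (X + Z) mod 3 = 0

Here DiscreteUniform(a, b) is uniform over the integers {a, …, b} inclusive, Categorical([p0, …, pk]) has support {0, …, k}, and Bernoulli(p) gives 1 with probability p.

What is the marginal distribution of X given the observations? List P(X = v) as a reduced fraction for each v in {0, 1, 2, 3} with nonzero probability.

P(X=0) = 6/19, P(X=2) = 10/19, P(X=3) = 3/19

Enumerate traces; 36 have nonzero weight after conditioning:
  (U=1, Z=0, V=0, X=0, W=0, Y=0) weight 1/420
  (U=1, Z=0, V=0, X=0, W=0, Y=1) weight 1/420
  (U=1, Z=0, V=0, X=0, W=0, Y=2) weight 1/140
  (U=1, Z=0, V=0, X=0, W=1, Y=0) weight 1/140
  (U=1, Z=0, V=0, X=0, W=1, Y=1) weight 1/140
  (U=1, Z=0, V=0, X=0, W=1, Y=2) weight 3/140
  (U=1, Z=0, V=0, X=3, W=0, Y=0) weight 1/840
  (U=1, Z=0, V=0, X=3, W=0, Y=1) weight 1/840
  (U=2, Z=1, V=0, X=2, W=0, Y=0) weight 1/252
  … 27 more
Group by X:
  weight(X=0) = 1/14
  weight(X=2) = 5/42
  weight(X=3) = 1/28
Total weight = 1/14 + 5/42 + 1/28 = 19/84
P(X=0 | obs) = 1/14 / 19/84 = 6/19
P(X=2 | obs) = 5/42 / 19/84 = 10/19
P(X=3 | obs) = 1/28 / 19/84 = 3/19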